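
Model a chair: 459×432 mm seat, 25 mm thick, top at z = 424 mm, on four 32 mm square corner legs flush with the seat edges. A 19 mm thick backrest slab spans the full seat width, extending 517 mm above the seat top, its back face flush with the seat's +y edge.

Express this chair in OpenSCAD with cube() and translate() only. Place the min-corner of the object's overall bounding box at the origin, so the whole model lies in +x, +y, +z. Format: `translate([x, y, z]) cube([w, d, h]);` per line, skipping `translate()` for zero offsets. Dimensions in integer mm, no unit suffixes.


translate([0, 0, 399]) cube([459, 432, 25]);
cube([32, 32, 399]);
translate([427, 0, 0]) cube([32, 32, 399]);
translate([0, 400, 0]) cube([32, 32, 399]);
translate([427, 400, 0]) cube([32, 32, 399]);
translate([0, 413, 424]) cube([459, 19, 517]);


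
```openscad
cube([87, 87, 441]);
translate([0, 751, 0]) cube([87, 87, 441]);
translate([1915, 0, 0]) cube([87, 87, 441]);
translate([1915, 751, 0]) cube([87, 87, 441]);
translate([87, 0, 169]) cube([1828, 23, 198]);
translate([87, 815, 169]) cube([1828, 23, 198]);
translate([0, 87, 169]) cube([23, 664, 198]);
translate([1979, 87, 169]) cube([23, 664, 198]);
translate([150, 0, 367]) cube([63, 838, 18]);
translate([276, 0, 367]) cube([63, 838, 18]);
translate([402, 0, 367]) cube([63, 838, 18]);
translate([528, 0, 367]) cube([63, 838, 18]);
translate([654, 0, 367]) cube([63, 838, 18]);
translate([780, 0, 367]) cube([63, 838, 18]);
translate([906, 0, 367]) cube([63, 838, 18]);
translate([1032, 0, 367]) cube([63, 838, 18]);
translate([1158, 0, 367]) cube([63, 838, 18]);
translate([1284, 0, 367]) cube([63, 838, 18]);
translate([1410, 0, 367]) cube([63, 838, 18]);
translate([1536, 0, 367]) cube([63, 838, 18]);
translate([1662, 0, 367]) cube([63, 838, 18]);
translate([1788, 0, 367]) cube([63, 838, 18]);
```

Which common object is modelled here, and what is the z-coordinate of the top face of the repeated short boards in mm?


A bed frame. The slat-top height is 385 mm.

Four posts, four rails, and a row of slats — a bed frame. Slats sit on the rails at z = 169 + 198 = 367; with slat thickness 18, the top is 385 mm.


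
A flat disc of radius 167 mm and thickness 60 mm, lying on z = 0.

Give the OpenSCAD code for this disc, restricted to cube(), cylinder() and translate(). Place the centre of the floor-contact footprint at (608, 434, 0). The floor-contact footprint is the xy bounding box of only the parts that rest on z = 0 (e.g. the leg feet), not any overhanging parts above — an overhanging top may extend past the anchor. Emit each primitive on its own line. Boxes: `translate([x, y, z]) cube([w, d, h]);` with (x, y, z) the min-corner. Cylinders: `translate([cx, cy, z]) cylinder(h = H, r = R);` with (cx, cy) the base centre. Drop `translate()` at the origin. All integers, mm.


translate([608, 434, 0]) cylinder(h = 60, r = 167);


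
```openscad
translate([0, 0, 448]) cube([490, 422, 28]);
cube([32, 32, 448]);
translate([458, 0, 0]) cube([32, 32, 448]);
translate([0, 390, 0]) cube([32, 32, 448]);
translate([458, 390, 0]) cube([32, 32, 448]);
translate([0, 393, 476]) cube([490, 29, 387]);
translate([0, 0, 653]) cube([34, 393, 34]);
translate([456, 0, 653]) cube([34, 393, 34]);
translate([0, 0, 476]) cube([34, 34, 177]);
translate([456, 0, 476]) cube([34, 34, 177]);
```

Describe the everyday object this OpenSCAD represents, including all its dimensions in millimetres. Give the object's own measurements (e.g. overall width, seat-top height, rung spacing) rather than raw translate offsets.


A chair. The seat is a 490×422×28 mm slab with its top at z = 476 mm, on four 32×32 mm corner legs (flush with the seat edges, standing on z = 0). A flat backrest 29 mm thick, 387 mm tall, spans the full seat width and rises from the seat top along its +y edge, rear face flush with the rear of the seat. Two armrests of 34×34 mm section run along each side from the seat's front edge to the front of the backrest, top faces 211 mm above the seat top and outer faces flush with the seat's x-edges; a 34×34 mm post under the front of each armrest stands on the seat at the front corner.


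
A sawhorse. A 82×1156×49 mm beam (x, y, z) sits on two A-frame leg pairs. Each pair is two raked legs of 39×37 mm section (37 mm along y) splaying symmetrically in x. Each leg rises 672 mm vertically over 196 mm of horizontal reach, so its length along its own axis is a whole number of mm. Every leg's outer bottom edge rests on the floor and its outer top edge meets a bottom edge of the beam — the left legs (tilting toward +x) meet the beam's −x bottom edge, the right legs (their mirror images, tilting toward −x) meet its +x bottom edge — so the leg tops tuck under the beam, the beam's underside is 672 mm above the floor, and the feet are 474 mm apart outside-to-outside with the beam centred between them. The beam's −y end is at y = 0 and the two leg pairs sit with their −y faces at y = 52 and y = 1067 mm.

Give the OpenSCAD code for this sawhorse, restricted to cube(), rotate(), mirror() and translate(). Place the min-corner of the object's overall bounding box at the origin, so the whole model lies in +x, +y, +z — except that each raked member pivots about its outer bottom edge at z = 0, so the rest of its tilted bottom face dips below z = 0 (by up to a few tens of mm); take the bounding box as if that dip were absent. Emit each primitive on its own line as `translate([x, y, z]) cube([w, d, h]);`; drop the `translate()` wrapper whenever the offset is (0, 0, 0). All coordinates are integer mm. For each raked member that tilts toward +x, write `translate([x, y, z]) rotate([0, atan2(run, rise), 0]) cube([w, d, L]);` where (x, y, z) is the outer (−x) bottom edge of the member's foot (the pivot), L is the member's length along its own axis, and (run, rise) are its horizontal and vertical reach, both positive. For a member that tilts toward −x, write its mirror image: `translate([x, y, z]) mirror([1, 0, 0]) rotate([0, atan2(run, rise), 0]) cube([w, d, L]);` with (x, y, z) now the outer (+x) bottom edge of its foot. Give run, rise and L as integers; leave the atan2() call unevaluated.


translate([196, 0, 672]) cube([82, 1156, 49]);
translate([0, 52, 0]) rotate([0, atan2(196, 672), 0]) cube([39, 37, 700]);
translate([474, 52, 0]) mirror([1, 0, 0]) rotate([0, atan2(196, 672), 0]) cube([39, 37, 700]);
translate([0, 1067, 0]) rotate([0, atan2(196, 672), 0]) cube([39, 37, 700]);
translate([474, 1067, 0]) mirror([1, 0, 0]) rotate([0, atan2(196, 672), 0]) cube([39, 37, 700]);


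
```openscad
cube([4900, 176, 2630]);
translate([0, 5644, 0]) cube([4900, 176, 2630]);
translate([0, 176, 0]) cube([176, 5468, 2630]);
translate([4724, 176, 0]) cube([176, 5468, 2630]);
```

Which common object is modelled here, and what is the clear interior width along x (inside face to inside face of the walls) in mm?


A house (or room) frame. The interior width is 4548 mm.

Four 2630 mm walls enclosing a rectangle with no floor or roof — a room or house frame. Outside width is 4900 mm and wall thickness is 176 mm, so the interior width is 4900 − 2 × 176 = 4548 mm.


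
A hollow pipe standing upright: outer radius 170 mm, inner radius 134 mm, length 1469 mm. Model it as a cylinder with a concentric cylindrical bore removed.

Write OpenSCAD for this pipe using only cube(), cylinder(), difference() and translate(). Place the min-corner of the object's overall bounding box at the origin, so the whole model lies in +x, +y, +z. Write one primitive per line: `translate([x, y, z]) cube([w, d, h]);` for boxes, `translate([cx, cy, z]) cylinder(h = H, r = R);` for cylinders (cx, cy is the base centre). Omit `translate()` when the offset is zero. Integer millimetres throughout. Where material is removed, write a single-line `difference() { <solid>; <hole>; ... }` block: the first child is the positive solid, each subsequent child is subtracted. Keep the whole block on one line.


difference() { translate([170, 170, 0]) cylinder(h = 1469, r = 170); translate([170, 170, 0]) cylinder(h = 1469, r = 134); }


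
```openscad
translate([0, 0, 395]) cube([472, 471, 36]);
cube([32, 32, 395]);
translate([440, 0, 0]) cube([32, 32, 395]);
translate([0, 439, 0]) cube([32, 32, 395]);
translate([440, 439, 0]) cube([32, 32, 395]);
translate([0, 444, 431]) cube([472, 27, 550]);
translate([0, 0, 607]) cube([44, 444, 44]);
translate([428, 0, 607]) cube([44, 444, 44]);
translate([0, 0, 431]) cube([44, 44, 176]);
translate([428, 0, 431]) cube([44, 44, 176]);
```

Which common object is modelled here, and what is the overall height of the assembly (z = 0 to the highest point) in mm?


A chair. The overall height is 981 mm.

A slab on four corner posts with a tall panel at the back — a chair. The seat slab sits at z = 395 with thickness 36, and the 550 mm backrest starts at the seat top, so the overall height is 395 + 36 + 550 = 981 mm.


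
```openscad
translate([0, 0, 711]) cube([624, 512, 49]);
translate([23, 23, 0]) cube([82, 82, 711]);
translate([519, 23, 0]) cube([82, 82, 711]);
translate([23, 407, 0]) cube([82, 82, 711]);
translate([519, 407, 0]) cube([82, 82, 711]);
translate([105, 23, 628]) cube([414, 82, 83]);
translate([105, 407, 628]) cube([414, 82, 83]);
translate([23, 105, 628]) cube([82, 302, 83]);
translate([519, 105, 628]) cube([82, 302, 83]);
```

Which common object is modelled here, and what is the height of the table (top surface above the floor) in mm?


A table. The table height is 760 mm.

A 624×512×49 slab sits at z = 711 on four 82 mm square posts — a table. The top surface is at 711 + 49 = 760 mm.


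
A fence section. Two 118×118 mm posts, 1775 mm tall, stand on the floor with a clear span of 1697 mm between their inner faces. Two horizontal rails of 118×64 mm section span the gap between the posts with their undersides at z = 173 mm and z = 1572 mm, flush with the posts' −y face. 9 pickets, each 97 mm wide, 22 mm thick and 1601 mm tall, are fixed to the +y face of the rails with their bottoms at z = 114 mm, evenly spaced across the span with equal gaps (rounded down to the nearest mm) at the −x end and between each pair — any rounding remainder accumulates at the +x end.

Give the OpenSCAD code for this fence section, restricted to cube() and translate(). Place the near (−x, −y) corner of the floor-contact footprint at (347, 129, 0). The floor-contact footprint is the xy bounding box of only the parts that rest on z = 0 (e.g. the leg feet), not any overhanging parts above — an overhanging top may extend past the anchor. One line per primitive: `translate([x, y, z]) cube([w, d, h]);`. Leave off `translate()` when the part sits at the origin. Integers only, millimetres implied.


translate([347, 129, 0]) cube([118, 118, 1775]);
translate([2162, 129, 0]) cube([118, 118, 1775]);
translate([465, 129, 173]) cube([1697, 118, 64]);
translate([465, 129, 1572]) cube([1697, 118, 64]);
translate([547, 247, 114]) cube([97, 22, 1601]);
translate([726, 247, 114]) cube([97, 22, 1601]);
translate([905, 247, 114]) cube([97, 22, 1601]);
translate([1084, 247, 114]) cube([97, 22, 1601]);
translate([1263, 247, 114]) cube([97, 22, 1601]);
translate([1442, 247, 114]) cube([97, 22, 1601]);
translate([1621, 247, 114]) cube([97, 22, 1601]);
translate([1800, 247, 114]) cube([97, 22, 1601]);
translate([1979, 247, 114]) cube([97, 22, 1601]);


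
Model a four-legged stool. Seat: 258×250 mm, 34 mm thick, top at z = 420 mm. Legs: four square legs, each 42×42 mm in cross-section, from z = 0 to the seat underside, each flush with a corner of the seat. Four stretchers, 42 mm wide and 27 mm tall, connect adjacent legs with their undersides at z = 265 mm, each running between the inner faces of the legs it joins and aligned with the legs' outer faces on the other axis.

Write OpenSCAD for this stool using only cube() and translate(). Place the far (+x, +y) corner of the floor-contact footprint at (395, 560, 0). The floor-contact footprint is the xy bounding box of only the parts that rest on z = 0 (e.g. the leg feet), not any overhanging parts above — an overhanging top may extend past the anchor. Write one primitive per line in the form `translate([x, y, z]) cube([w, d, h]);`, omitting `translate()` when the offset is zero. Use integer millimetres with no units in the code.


translate([137, 310, 386]) cube([258, 250, 34]);
translate([137, 310, 0]) cube([42, 42, 386]);
translate([353, 310, 0]) cube([42, 42, 386]);
translate([137, 518, 0]) cube([42, 42, 386]);
translate([353, 518, 0]) cube([42, 42, 386]);
translate([179, 310, 265]) cube([174, 42, 27]);
translate([179, 518, 265]) cube([174, 42, 27]);
translate([137, 352, 265]) cube([42, 166, 27]);
translate([353, 352, 265]) cube([42, 166, 27]);


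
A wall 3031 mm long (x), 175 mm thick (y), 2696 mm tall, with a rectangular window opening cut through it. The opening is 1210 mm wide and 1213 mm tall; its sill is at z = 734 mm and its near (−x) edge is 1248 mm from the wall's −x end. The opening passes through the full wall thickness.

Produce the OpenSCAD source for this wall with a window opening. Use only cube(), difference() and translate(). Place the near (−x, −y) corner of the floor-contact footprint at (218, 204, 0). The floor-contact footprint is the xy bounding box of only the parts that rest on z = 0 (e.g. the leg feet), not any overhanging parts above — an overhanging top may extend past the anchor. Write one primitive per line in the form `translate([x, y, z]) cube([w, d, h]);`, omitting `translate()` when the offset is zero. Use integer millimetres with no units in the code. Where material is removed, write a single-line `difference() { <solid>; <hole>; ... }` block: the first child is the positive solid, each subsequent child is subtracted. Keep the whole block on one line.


difference() { translate([218, 204, 0]) cube([3031, 175, 2696]); translate([1466, 204, 734]) cube([1210, 175, 1213]); }


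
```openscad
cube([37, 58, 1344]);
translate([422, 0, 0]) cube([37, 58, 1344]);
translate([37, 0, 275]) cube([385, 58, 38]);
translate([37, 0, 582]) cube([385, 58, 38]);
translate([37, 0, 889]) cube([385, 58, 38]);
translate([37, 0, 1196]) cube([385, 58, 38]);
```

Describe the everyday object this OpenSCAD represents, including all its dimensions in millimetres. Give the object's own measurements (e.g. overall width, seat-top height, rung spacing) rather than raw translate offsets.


A straight ladder. Two 37×58 mm vertical rails, 1344 mm tall, stand 459 mm apart (outside-to-outside) with their front faces coplanar on the −y side. 4 rungs, each 58 mm deep and 38 mm tall, span between the inner faces of the rails, front faces flush with the rails. The lowest rung's underside is at z = 275 mm and rungs are spaced 307 mm apart (underside to underside).


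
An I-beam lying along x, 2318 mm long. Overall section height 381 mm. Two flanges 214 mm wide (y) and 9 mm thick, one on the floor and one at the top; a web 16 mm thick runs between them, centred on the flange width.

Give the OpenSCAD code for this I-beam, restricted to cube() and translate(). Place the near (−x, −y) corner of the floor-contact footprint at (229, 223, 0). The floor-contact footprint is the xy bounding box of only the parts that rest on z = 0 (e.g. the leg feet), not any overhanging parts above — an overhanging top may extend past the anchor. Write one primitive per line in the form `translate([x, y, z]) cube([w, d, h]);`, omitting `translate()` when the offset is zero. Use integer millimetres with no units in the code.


translate([229, 223, 0]) cube([2318, 214, 9]);
translate([229, 322, 9]) cube([2318, 16, 363]);
translate([229, 223, 372]) cube([2318, 214, 9]);


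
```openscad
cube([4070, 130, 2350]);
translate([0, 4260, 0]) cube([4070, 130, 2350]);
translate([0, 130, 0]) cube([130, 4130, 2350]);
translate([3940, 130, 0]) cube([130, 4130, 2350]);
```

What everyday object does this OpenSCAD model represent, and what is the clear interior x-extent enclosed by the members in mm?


A house (or room) frame. The interior width is 3810 mm.

Four 2350 mm walls enclosing a rectangle with no floor or roof — a room or house frame. Outside width is 4070 mm and wall thickness is 130 mm, so the interior width is 4070 − 2 × 130 = 3810 mm.


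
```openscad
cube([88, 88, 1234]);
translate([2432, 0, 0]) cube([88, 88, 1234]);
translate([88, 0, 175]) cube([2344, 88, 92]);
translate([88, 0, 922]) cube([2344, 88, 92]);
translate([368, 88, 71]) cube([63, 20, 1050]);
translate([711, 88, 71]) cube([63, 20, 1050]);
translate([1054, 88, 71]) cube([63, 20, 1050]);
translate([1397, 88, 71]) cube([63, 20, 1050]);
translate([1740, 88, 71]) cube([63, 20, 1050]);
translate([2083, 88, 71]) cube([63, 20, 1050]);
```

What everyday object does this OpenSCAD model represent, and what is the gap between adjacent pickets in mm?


A fence section. The picket gap is 280 mm.

Two posts, two rails, 6 pickets — a fence section. Span 2344 mm holds 6 pickets of 63 mm with 7 equal gaps: ⌊(2344 − 6·63) / 7⌋ = 280 mm.


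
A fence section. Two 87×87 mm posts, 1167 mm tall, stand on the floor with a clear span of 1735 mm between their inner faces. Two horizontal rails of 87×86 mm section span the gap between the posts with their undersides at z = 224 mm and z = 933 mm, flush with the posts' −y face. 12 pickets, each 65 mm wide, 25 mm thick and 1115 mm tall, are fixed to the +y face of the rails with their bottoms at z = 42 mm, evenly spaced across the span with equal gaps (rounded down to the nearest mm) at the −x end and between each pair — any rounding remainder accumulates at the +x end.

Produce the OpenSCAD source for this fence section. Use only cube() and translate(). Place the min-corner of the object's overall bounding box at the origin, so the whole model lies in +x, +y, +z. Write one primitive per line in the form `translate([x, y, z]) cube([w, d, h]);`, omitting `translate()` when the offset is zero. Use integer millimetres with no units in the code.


cube([87, 87, 1167]);
translate([1822, 0, 0]) cube([87, 87, 1167]);
translate([87, 0, 224]) cube([1735, 87, 86]);
translate([87, 0, 933]) cube([1735, 87, 86]);
translate([160, 87, 42]) cube([65, 25, 1115]);
translate([298, 87, 42]) cube([65, 25, 1115]);
translate([436, 87, 42]) cube([65, 25, 1115]);
translate([574, 87, 42]) cube([65, 25, 1115]);
translate([712, 87, 42]) cube([65, 25, 1115]);
translate([850, 87, 42]) cube([65, 25, 1115]);
translate([988, 87, 42]) cube([65, 25, 1115]);
translate([1126, 87, 42]) cube([65, 25, 1115]);
translate([1264, 87, 42]) cube([65, 25, 1115]);
translate([1402, 87, 42]) cube([65, 25, 1115]);
translate([1540, 87, 42]) cube([65, 25, 1115]);
translate([1678, 87, 42]) cube([65, 25, 1115]);


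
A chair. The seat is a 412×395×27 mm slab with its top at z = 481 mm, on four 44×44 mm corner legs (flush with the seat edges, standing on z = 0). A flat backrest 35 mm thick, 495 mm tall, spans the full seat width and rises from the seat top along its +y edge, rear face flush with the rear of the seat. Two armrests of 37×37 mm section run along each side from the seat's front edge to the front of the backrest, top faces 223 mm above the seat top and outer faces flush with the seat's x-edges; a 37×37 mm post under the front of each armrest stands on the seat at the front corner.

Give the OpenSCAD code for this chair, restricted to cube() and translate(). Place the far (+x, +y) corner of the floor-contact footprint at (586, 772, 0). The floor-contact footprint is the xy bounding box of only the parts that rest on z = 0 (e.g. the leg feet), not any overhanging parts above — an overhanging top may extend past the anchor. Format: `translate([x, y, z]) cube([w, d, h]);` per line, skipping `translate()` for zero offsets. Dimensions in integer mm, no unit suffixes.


// leg_h = 481 - 27 = 454
// arm post h = 223 - 37 = 186
translate([174, 377, 454]) cube([412, 395, 27]);
translate([174, 377, 0]) cube([44, 44, 454]);
translate([542, 377, 0]) cube([44, 44, 454]);
translate([174, 728, 0]) cube([44, 44, 454]);
translate([542, 728, 0]) cube([44, 44, 454]);
translate([174, 737, 481]) cube([412, 35, 495]);
translate([174, 377, 667]) cube([37, 360, 37]);
translate([549, 377, 667]) cube([37, 360, 37]);
translate([174, 377, 481]) cube([37, 37, 186]);
translate([549, 377, 481]) cube([37, 37, 186]);


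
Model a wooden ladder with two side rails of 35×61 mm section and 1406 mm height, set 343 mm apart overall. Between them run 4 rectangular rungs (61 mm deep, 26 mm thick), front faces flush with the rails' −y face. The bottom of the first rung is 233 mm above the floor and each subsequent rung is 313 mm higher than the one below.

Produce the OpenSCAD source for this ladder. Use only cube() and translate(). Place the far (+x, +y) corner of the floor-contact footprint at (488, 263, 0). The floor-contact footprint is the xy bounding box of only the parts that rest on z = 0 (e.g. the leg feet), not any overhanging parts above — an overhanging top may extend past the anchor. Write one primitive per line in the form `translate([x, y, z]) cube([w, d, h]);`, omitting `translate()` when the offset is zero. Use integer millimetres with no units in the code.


translate([145, 202, 0]) cube([35, 61, 1406]);
translate([453, 202, 0]) cube([35, 61, 1406]);
translate([180, 202, 233]) cube([273, 61, 26]);
translate([180, 202, 546]) cube([273, 61, 26]);
translate([180, 202, 859]) cube([273, 61, 26]);
translate([180, 202, 1172]) cube([273, 61, 26]);


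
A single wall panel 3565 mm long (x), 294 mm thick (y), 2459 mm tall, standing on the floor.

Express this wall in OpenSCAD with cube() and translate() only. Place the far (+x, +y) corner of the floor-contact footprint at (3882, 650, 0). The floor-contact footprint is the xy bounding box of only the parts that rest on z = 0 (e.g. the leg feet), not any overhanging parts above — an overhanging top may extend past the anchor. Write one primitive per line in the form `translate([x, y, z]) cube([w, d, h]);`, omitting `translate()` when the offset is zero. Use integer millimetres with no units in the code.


translate([317, 356, 0]) cube([3565, 294, 2459]);


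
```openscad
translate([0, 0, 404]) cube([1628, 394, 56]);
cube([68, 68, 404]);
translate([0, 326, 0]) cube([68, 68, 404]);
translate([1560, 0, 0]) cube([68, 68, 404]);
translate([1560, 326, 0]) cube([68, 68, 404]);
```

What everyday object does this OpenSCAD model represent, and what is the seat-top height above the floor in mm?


A bench. The seat-top height is 460 mm.

A long slab on four corner posts — a bench. The slab sits at z = 404 with thickness 56, so the top is 404 + 56 = 460 mm.


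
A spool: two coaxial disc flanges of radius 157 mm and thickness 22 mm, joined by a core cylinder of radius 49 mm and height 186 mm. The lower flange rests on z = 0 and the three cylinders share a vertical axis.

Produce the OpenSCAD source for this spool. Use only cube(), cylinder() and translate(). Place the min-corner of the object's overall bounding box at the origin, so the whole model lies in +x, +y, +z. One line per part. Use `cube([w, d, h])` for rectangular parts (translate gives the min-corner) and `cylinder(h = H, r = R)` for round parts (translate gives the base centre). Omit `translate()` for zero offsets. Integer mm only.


translate([157, 157, 0]) cylinder(h = 22, r = 157);
translate([157, 157, 22]) cylinder(h = 186, r = 49);
translate([157, 157, 208]) cylinder(h = 22, r = 157);


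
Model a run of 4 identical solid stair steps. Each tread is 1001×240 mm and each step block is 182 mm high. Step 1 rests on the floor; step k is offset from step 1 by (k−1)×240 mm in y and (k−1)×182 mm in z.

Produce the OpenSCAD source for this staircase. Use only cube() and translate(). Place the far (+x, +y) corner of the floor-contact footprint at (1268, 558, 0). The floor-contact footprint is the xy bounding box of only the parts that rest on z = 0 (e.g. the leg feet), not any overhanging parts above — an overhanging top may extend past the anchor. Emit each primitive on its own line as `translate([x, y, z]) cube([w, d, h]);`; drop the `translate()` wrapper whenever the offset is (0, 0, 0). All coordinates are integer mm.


translate([267, 318, 0]) cube([1001, 240, 182]);
translate([267, 558, 182]) cube([1001, 240, 182]);
translate([267, 798, 364]) cube([1001, 240, 182]);
translate([267, 1038, 546]) cube([1001, 240, 182]);


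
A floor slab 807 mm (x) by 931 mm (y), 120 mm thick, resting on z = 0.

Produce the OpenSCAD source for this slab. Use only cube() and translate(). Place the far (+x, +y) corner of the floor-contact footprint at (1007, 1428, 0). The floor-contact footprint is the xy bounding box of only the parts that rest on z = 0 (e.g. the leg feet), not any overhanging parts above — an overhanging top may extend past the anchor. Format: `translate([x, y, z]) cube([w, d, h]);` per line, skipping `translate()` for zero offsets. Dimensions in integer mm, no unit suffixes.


translate([200, 497, 0]) cube([807, 931, 120]);


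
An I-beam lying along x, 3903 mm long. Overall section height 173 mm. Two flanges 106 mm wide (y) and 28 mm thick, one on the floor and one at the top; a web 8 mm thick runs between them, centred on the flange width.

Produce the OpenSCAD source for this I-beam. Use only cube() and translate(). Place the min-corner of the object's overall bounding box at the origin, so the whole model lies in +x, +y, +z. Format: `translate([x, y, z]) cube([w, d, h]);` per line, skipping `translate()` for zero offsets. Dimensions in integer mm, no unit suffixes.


cube([3903, 106, 28]);
translate([0, 49, 28]) cube([3903, 8, 117]);
translate([0, 0, 145]) cube([3903, 106, 28]);


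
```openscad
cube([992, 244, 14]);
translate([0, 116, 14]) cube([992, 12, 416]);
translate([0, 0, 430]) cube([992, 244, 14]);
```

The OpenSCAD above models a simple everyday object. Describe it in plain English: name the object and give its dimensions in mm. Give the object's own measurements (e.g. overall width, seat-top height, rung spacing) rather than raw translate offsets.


An I-beam lying along x, 992 mm long. Overall section height 444 mm. Two flanges 244 mm wide (y) and 14 mm thick, one on the floor and one at the top; a web 12 mm thick runs between them, centred on the flange width.


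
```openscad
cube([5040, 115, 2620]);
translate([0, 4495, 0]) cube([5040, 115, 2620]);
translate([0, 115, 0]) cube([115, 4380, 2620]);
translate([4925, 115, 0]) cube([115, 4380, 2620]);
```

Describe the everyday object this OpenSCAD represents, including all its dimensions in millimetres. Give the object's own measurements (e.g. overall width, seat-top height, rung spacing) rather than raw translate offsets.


The wall frame of a small rectangular building: four walls, each 2620 mm tall and 115 mm thick, enclosing a footprint 5040 mm (x) by 4610 mm (y) outside-to-outside, with no floor or roof. The front and back walls (the −y and +y sides) span the full width; the two side walls fit between them.


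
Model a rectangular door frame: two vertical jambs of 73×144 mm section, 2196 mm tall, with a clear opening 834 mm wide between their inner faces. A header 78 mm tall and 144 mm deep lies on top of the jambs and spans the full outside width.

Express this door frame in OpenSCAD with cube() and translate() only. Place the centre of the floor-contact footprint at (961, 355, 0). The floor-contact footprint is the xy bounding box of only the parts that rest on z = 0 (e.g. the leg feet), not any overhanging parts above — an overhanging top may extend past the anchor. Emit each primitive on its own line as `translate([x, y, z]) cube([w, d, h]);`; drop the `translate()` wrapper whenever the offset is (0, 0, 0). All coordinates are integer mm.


translate([471, 283, 0]) cube([73, 144, 2196]);
translate([1378, 283, 0]) cube([73, 144, 2196]);
translate([471, 283, 2196]) cube([980, 144, 78]);


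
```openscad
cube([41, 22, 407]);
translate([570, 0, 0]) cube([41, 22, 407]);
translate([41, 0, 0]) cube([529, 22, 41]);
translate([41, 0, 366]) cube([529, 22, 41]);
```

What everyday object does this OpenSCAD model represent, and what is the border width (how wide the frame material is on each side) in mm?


A picture frame. The border width is 41 mm.

Four thin pieces enclosing a rectangular opening — a picture frame. The two full-height stiles are 407 mm tall; the top rail sits at z = 366 and is 41 mm tall, so the border above the opening is 407 − 366 = 41 mm, matching the stile x-width.


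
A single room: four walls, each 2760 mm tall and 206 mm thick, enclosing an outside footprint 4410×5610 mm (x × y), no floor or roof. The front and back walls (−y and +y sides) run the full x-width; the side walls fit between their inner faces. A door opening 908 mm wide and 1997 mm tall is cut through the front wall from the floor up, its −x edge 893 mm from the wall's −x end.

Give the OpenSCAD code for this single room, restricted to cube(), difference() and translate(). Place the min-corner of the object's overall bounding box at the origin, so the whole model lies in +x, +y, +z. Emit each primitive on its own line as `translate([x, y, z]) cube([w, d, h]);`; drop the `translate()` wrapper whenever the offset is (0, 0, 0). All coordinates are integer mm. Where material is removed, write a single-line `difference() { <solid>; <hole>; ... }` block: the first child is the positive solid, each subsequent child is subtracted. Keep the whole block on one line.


difference() { cube([4410, 206, 2760]); translate([893, 0, 0]) cube([908, 206, 1997]); }
translate([0, 5404, 0]) cube([4410, 206, 2760]);
translate([0, 206, 0]) cube([206, 5198, 2760]);
translate([4204, 206, 0]) cube([206, 5198, 2760]);


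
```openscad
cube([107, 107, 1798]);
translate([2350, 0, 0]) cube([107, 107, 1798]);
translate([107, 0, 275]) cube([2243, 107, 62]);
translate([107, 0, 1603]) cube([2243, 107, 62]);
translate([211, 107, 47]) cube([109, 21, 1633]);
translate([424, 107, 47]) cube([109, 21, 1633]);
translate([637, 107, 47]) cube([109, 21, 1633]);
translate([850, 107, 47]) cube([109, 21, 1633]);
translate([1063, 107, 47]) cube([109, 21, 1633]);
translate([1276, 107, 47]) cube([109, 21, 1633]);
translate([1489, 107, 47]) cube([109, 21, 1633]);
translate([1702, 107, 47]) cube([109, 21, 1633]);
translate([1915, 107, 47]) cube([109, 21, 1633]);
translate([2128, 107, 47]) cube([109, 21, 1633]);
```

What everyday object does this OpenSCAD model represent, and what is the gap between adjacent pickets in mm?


A fence section. The picket gap is 104 mm.

Two posts, two rails, 10 pickets — a fence section. Span 2243 mm holds 10 pickets of 109 mm with 11 equal gaps: ⌊(2243 − 10·109) / 11⌋ = 104 mm.


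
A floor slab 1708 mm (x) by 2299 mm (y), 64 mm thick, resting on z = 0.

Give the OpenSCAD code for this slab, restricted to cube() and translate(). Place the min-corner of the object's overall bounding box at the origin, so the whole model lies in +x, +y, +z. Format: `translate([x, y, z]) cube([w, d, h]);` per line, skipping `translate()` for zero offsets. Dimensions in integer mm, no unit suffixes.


cube([1708, 2299, 64]);


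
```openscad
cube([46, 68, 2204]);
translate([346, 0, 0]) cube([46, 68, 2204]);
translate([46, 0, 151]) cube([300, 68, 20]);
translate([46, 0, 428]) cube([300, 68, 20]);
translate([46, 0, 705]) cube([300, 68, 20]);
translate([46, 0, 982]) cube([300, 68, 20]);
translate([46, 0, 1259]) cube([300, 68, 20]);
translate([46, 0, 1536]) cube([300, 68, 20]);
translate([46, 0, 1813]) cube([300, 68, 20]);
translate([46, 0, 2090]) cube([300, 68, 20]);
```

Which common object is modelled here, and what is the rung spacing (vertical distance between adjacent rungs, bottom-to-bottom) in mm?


A ladder. The rung spacing is 277 mm.

Two tall 46×68 posts with 8 short bars between them — a ladder. Adjacent rungs sit at z = 151 and z = 428, so the spacing is 428 − 151 = 277 mm.


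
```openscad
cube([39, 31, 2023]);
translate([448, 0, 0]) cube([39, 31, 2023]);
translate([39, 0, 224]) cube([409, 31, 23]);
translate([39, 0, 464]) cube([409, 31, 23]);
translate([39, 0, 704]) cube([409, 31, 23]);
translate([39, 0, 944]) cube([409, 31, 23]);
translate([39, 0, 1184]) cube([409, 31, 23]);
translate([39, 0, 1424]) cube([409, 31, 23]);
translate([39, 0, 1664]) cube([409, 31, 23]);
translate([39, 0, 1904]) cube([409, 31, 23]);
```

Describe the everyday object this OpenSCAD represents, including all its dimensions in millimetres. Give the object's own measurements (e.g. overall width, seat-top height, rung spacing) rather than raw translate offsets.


A straight ladder. Two 39×31 mm vertical rails, 2023 mm tall, stand 487 mm apart (outside-to-outside) with their front faces coplanar on the −y side. 8 rungs, each 31 mm deep and 23 mm tall, span between the inner faces of the rails, front faces flush with the rails. The lowest rung's underside is at z = 224 mm and rungs are spaced 240 mm apart (underside to underside).


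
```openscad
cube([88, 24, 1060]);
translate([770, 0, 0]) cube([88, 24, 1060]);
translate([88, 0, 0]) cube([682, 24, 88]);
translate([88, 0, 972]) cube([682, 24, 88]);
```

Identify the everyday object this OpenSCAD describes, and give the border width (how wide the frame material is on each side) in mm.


A picture frame. The border width is 88 mm.

Four thin pieces enclosing a rectangular opening — a picture frame. The two full-height stiles are 1060 mm tall; the top rail sits at z = 972 and is 88 mm tall, so the border above the opening is 1060 − 972 = 88 mm, matching the stile x-width.


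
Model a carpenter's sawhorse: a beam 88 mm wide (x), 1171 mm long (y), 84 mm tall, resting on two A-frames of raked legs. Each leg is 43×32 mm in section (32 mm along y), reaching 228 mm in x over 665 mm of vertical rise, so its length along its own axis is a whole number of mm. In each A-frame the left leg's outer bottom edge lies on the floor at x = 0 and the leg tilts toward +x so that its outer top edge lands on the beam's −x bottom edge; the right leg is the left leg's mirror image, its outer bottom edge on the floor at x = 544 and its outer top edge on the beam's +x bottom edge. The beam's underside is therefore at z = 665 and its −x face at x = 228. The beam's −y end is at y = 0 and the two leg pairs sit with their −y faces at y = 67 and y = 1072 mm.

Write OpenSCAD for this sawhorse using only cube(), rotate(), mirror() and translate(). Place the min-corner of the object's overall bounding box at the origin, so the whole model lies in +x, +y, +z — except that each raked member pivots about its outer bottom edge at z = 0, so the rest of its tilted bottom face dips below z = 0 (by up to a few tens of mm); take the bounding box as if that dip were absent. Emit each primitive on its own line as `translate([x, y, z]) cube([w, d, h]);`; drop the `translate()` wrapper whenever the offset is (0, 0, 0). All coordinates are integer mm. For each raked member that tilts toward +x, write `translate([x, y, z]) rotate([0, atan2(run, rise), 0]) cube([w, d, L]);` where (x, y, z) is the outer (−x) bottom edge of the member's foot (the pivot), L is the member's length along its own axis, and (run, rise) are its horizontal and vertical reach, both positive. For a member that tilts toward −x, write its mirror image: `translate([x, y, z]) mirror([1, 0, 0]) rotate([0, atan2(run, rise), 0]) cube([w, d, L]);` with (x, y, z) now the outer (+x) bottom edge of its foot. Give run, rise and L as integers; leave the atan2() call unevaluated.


translate([228, 0, 665]) cube([88, 1171, 84]);
translate([0, 67, 0]) rotate([0, atan2(228, 665), 0]) cube([43, 32, 703]);
translate([544, 67, 0]) mirror([1, 0, 0]) rotate([0, atan2(228, 665), 0]) cube([43, 32, 703]);
translate([0, 1072, 0]) rotate([0, atan2(228, 665), 0]) cube([43, 32, 703]);
translate([544, 1072, 0]) mirror([1, 0, 0]) rotate([0, atan2(228, 665), 0]) cube([43, 32, 703]);


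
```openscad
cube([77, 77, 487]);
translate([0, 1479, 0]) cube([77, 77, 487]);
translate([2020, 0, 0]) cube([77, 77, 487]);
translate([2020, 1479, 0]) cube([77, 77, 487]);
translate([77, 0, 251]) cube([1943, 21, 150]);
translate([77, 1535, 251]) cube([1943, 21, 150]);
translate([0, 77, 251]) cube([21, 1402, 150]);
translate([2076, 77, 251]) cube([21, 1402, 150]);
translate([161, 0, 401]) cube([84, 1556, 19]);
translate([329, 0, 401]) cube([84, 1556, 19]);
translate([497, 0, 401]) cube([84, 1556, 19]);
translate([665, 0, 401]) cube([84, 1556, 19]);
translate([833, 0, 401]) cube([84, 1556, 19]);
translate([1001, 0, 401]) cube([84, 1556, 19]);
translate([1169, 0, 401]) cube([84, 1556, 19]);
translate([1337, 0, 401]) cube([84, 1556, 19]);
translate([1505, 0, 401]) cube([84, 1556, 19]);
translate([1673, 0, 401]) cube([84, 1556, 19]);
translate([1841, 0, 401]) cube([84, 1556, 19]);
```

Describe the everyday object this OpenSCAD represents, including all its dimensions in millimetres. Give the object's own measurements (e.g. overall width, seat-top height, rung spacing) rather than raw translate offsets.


A bed frame 2097 mm long (x) by 1556 mm wide (y). Four 77×77 mm corner posts, 487 mm tall, at the corners of the footprint. Four rails of 21 mm thickness and 150 mm height run between adjacent posts with their undersides at z = 251 mm, their outer faces flush with the outside of the frame (the two x-running rails run between the posts' inner faces; the two y-running rails run between the posts' inner faces). 11 slats, each 84 mm wide (x) and 19 mm thick, lie across the top of the two x-running rails, running the full 1556 mm width of the frame in y; along x they sit between the end posts with a 84 mm gap after the −x posts and between neighbouring slats, leaving 95 mm before the +x posts.


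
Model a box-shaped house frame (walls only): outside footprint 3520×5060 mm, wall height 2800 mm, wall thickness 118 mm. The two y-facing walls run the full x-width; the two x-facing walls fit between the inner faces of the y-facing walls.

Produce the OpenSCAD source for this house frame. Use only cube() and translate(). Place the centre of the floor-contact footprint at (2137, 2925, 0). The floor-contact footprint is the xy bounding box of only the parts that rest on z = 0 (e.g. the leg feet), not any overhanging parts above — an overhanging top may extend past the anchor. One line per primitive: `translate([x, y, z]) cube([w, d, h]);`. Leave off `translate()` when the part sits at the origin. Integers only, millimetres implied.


translate([377, 395, 0]) cube([3520, 118, 2800]);
translate([377, 5337, 0]) cube([3520, 118, 2800]);
translate([377, 513, 0]) cube([118, 4824, 2800]);
translate([3779, 513, 0]) cube([118, 4824, 2800]);


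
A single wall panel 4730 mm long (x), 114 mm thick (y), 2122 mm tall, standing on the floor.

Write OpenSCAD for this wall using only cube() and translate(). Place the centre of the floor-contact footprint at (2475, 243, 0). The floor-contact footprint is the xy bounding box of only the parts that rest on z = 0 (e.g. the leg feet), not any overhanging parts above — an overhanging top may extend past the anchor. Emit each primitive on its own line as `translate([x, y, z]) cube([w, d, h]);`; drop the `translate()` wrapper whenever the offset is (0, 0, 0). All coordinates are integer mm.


translate([110, 186, 0]) cube([4730, 114, 2122]);


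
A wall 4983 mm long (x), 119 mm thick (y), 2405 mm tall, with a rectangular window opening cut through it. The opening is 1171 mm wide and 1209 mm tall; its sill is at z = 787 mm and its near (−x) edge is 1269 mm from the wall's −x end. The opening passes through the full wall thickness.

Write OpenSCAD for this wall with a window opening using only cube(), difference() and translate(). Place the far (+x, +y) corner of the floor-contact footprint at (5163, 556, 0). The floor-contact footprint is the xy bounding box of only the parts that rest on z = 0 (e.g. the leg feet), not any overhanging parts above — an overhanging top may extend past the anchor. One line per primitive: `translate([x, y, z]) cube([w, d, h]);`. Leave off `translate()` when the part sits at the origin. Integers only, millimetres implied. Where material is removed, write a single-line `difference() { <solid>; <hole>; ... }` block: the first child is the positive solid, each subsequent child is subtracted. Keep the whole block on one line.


difference() { translate([180, 437, 0]) cube([4983, 119, 2405]); translate([1449, 437, 787]) cube([1171, 119, 1209]); }
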